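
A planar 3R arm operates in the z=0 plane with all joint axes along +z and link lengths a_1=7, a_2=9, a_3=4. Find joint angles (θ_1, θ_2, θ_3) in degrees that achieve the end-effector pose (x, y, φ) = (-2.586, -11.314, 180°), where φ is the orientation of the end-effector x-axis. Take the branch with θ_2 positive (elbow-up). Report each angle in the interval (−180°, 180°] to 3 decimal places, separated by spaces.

-135.000 89.997 -134.998

wrist centre = target − a_3·(cos φ, sin φ) = (1.4140, -11.3140)
cos θ_2 = (130.0060−7²−9²)/(2·7·9) = 0.0000; θ_2 = 89.9973° (elbow-up)
β = atan2(-11.3140,1.4140) = -82.8762°; ψ = atan2(9.0000,7.0004) = 52.1233°
θ_1 = β − ψ = -134.9995°
θ_3 = φ − θ_1 − θ_2 = -134.9977° (wrapped to (-180°,180°])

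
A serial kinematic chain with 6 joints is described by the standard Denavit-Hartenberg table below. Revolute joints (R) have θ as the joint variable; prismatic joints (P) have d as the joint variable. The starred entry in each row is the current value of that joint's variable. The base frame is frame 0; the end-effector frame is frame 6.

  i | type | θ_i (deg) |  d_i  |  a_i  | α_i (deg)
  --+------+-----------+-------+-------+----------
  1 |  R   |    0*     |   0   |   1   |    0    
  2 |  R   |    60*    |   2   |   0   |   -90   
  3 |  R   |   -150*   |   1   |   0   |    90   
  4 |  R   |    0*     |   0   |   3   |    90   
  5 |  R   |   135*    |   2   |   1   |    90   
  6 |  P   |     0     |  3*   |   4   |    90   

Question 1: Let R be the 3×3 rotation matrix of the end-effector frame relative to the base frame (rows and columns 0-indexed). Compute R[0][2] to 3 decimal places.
End-effector z-axis (col 2 of R) = (-0.8660,0.5000,0.0000)
R[0][2] = -0.8660

-0.866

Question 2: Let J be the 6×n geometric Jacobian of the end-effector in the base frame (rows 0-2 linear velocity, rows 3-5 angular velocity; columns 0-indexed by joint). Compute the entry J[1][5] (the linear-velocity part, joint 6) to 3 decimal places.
prismatic axis z_5 = (-0.4830,-0.8365,-0.2588)
J_v[:, 5] = z_5; J_ω[:, 5] = (0,0,0)
entry J[1][5] = -0.8365

-0.837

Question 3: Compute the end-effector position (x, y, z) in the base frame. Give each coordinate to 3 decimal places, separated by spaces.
-0.235 -4.139 -2.106

after link 1: o_1 = (1.0000, 0.0000, 0.0000)
after link 2: o_2 = (1.0000, 0.0000, 2.0000)
after link 3: o_3 = (0.1340, 0.5000, 2.0000)
after link 4: o_4 = (-1.1651, -1.7500, 3.5000)
after link 5: o_5 = (0.6964, -2.5259, 2.5341)
after link 6: o_6 = (-0.2349, -4.1388, -2.1061)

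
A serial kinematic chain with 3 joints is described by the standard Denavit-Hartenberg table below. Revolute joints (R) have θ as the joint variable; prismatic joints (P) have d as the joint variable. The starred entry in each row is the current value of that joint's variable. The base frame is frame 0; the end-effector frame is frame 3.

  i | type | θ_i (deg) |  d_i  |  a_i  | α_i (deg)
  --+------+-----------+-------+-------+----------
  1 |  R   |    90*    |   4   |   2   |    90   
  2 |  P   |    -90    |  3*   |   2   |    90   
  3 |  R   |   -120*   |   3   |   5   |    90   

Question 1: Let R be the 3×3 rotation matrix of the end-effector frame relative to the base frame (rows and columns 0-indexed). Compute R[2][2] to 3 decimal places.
0.866

End-effector z-axis (col 2 of R) = (0.5000,-0.0000,0.8660)
R[2][2] = 0.8660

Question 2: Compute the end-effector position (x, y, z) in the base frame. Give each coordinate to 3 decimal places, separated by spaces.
-1.330 -1.000 4.500

after link 1: o_1 = (0.0000, 2.0000, 4.0000)
after link 2: o_2 = (3.0000, 2.0000, 2.0000)
after link 3: o_3 = (-1.3301, -1.0000, 4.5000)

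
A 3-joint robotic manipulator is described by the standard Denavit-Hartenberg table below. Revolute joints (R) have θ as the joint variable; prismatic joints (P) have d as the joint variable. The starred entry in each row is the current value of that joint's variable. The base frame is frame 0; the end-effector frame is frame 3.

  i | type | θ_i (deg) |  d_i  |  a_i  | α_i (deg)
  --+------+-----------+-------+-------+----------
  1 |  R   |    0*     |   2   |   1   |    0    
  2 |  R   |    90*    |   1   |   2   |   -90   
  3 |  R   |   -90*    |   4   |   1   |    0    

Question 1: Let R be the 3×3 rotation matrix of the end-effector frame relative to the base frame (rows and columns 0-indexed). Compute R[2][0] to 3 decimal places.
End-effector x-axis (col 0 of R) = (0.0000,0.0000,1.0000)
R[2][0] = 1.0000

1.000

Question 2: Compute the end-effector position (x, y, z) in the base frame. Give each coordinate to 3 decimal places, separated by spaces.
after link 1: o_1 = (1.0000, 0.0000, 2.0000)
after link 2: o_2 = (1.0000, 2.0000, 3.0000)
after link 3: o_3 = (-3.0000, 2.0000, 4.0000)

-3.000 2.000 4.000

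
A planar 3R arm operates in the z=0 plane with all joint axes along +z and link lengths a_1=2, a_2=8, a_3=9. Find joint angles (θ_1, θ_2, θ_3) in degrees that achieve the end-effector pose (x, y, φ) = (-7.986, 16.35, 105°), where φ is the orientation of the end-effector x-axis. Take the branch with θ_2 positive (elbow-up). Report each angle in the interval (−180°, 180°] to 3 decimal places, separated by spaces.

wrist centre = target − a_3·(cos φ, sin φ) = (-5.6566, 7.6567)
cos θ_2 = (90.6220−2²−8²)/(2·2·8) = 0.7069; θ_2 = 45.0137° (elbow-up)
β = atan2(7.6567,-5.6566) = 126.4564°; ψ = atan2(5.6582,7.6555) = 36.4682°
θ_1 = β − ψ = 89.9882°
θ_3 = φ − θ_1 − θ_2 = -30.0019° (wrapped to (-180°,180°])

89.988 45.014 -30.002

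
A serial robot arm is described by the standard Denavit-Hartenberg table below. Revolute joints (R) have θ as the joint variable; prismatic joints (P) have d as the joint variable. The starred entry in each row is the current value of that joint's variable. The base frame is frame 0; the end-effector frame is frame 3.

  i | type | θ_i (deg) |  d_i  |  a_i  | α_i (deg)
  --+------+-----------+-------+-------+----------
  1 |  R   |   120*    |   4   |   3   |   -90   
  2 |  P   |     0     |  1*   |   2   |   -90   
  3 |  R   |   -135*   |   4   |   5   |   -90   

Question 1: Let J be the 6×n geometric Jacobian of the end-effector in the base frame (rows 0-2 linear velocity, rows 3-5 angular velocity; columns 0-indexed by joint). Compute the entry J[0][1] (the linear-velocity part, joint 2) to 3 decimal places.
prismatic axis z_1 = (-0.8660,-0.5000,0.0000)
J_v[:, 1] = z_1; J_ω[:, 1] = (0,0,0)
entry J[0][1] = -0.8660

-0.866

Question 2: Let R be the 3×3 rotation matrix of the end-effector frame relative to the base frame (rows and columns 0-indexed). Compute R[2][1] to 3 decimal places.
1.000

End-effector y-axis (col 1 of R) = (0.0000,0.0000,1.0000)
R[2][1] = 1.0000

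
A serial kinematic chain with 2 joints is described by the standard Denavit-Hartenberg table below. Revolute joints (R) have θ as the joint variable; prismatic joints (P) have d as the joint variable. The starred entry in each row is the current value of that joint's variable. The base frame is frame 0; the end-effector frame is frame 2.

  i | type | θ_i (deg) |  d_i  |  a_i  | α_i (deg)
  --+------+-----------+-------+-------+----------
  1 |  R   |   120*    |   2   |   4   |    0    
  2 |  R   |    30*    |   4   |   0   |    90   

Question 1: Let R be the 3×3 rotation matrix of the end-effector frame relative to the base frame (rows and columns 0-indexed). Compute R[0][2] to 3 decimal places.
End-effector z-axis (col 2 of R) = (0.5000,0.8660,0.0000)
R[0][2] = 0.5000

0.500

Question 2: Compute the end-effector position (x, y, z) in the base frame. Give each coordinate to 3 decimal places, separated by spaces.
-2.000 3.464 6.000

after link 1: o_1 = (-2.0000, 3.4641, 2.0000)
after link 2: o_2 = (-2.0000, 3.4641, 6.0000)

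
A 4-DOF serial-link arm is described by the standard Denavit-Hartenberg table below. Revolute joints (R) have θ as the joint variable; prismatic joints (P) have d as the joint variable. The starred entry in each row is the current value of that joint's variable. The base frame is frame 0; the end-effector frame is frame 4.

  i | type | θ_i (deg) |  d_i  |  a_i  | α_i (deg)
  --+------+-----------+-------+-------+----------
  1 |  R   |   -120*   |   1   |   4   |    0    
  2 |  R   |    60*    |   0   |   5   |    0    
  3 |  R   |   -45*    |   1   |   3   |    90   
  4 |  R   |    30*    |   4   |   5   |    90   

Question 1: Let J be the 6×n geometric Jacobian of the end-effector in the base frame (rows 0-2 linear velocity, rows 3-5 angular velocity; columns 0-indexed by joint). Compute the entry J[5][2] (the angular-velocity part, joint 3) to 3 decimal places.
axis z_2 = (0.0000,0.0000,1.0000); lever o_n−o_2 = (-5.7609,-6.0451,3.5000)
cross product → J_v[:, 2] = (6.0451,-5.7609,0.0000)
J_ω[:, 2] = z_2
entry J[5][2] = 1.0000

1.000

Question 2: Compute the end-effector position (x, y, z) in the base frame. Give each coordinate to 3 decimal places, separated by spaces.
-5.261 -13.839 4.500

after link 1: o_1 = (-2.0000, -3.4641, 1.0000)
after link 2: o_2 = (0.5000, -7.7942, 1.0000)
after link 3: o_3 = (-0.2765, -10.6920, 2.0000)
after link 4: o_4 = (-5.2609, -13.8393, 4.5000)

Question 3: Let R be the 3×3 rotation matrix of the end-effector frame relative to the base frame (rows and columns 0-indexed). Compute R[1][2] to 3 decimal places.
-0.483

End-effector z-axis (col 2 of R) = (-0.1294,-0.4830,-0.8660)
R[1][2] = -0.4830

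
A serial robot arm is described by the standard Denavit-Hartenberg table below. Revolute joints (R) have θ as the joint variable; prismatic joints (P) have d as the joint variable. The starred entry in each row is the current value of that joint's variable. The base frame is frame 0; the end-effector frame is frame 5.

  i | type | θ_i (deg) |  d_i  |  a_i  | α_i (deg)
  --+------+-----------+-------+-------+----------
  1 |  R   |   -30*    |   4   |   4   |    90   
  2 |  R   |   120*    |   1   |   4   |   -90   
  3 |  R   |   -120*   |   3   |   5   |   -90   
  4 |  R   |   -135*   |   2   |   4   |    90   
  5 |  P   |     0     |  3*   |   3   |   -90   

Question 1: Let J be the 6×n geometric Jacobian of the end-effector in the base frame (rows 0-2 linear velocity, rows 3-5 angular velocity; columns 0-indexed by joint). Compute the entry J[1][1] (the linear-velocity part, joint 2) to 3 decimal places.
1.473

axis z_1 = (-0.5000,-0.8660,0.0000); lever o_n−o_1 = (-7.4050,4.0369,2.9467)
cross product → J_v[:, 1] = (-2.5519,1.4733,-8.4314)
J_ω[:, 1] = z_1
entry J[1][1] = 1.4733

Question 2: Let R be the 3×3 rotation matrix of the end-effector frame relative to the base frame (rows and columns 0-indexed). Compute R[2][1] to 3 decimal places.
End-effector y-axis (col 1 of R) = (-0.6834,-0.3125,-0.6597)
R[2][1] = -0.6597

-0.660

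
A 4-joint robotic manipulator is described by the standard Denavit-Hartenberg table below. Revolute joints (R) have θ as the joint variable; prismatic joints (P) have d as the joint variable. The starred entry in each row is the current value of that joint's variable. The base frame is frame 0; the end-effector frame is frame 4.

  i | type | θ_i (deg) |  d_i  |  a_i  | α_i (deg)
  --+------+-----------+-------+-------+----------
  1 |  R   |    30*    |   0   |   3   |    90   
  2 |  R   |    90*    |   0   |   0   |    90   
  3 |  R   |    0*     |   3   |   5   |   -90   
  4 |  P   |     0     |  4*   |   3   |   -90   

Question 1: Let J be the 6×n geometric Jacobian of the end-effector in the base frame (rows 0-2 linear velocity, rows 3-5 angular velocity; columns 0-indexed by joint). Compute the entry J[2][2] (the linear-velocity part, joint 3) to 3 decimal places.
-4.000

axis z_2 = (0.8660,0.5000,-0.0000); lever o_n−o_2 = (4.5981,-1.9641,8.0000)
cross product → J_v[:, 2] = (4.0000,-6.9282,-4.0000)
J_ω[:, 2] = z_2
entry J[2][2] = -4.0000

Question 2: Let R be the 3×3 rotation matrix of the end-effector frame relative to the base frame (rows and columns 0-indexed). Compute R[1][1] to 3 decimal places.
0.866

End-effector y-axis (col 1 of R) = (-0.5000,0.8660,-0.0000)
R[1][1] = 0.8660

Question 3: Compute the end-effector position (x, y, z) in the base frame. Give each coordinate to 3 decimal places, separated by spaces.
7.196 -0.464 8.000

after link 1: o_1 = (2.5981, 1.5000, 0.0000)
after link 2: o_2 = (2.5981, 1.5000, 0.0000)
after link 3: o_3 = (5.1962, 3.0000, 5.0000)
after link 4: o_4 = (7.1962, -0.4641, 8.0000)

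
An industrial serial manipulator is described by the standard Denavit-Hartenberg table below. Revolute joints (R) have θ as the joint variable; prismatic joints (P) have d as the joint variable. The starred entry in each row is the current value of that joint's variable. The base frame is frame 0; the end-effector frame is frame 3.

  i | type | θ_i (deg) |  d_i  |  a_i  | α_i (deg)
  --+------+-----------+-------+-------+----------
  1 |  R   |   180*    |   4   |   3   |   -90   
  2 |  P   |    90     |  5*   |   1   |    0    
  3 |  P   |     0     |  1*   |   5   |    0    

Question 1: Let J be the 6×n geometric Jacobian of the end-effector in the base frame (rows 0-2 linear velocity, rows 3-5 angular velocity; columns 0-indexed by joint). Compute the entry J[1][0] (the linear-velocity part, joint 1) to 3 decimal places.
axis z_0 = ẑ; lever o_n−o_0 = (-3.0000,-6.0000,-2.0000)
cross product → J_v[:, 0] = (6.0000,-3.0000,0.0000)
J_ω[:, 0] = z_0
entry J[1][0] = -3.0000

-3.000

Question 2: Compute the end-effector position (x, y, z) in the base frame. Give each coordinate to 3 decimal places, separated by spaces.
-3.000 -6.000 -2.000

after link 1: o_1 = (-3.0000, 0.0000, 4.0000)
after link 2: o_2 = (-3.0000, -5.0000, 3.0000)
after link 3: o_3 = (-3.0000, -6.0000, -2.0000)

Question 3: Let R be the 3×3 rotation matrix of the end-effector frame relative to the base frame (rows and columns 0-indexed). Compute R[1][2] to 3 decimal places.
End-effector z-axis (col 2 of R) = (-0.0000,-1.0000,0.0000)
R[1][2] = -1.0000

-1.000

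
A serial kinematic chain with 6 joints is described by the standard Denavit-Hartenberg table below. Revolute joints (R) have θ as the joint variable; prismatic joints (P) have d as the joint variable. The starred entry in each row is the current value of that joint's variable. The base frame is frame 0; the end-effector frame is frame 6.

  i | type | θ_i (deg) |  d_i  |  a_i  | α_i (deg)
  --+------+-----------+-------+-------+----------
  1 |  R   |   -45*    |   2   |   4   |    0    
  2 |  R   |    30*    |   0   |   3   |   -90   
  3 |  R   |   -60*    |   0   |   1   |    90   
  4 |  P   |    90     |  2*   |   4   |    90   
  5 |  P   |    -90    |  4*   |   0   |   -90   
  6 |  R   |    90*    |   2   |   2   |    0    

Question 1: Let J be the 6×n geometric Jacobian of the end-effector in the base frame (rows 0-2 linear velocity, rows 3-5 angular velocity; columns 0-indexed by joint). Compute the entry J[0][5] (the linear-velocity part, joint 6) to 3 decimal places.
-1.673

axis z_5 = (0.2588,0.9659,0.0000); lever o_n−o_5 = (-0.4483,2.1907,-1.7321)
cross product → J_v[:, 5] = (-1.6730,0.4483,1.0000)
J_ω[:, 5] = z_5
entry J[0][5] = -1.6730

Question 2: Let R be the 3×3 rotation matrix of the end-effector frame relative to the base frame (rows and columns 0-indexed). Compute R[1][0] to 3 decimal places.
End-effector x-axis (col 0 of R) = (-0.4830,0.1294,-0.8660)
R[1][0] = 0.1294

0.129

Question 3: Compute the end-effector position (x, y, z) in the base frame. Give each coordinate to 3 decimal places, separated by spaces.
7.055 2.251 5.598

after link 1: o_1 = (2.8284, -2.8284, 2.0000)
after link 2: o_2 = (5.7262, -3.6049, 2.0000)
after link 3: o_3 = (6.2092, -3.7343, 2.8660)
after link 4: o_4 = (5.5714, 0.5777, 3.8660)
after link 5: o_5 = (7.5033, 0.0601, 7.3301)
after link 6: o_6 = (7.0550, 2.2507, 5.5981)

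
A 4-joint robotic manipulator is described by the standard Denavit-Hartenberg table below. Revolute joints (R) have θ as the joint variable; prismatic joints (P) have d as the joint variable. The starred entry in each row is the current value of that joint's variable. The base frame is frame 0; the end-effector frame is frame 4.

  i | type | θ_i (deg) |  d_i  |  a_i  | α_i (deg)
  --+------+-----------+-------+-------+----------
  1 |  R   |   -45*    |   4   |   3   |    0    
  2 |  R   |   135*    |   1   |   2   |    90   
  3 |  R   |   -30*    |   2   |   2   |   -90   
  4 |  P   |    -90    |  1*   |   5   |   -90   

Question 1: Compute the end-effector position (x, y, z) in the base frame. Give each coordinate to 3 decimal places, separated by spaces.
9.121 2.111 4.866

after link 1: o_1 = (2.1213, -2.1213, 4.0000)
after link 2: o_2 = (2.1213, -0.1213, 5.0000)
after link 3: o_3 = (4.1213, 1.6107, 4.0000)
after link 4: o_4 = (9.1213, 2.1107, 4.8660)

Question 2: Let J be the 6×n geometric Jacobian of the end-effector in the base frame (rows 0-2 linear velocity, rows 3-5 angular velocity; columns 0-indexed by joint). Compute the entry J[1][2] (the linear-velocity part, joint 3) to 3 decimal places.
axis z_2 = (1.0000,0.0000,0.0000); lever o_n−o_2 = (7.0000,2.2321,-0.1340)
cross product → J_v[:, 2] = (-0.0000,0.1340,2.2321)
J_ω[:, 2] = z_2
entry J[1][2] = 0.1340

0.134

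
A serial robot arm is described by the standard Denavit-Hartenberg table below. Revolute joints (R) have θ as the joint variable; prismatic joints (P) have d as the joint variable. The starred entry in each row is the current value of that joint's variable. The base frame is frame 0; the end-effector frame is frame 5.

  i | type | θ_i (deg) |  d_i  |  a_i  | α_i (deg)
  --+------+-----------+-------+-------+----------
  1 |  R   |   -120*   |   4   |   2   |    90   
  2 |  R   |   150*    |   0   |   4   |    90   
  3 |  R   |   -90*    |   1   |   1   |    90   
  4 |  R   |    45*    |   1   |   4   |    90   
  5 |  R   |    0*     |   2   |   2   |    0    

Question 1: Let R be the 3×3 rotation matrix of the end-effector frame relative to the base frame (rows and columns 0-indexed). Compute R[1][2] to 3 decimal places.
-0.047

End-effector z-axis (col 2 of R) = (0.7891,-0.0474,-0.6124)
R[1][2] = -0.0474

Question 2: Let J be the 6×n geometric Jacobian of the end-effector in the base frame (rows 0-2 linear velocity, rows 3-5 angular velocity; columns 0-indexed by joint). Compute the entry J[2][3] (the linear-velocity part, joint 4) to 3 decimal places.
axis z_3 = (-0.4330,-0.7500,-0.5000); lever o_n−o_3 = (3.7589,-4.8032,1.9495)
cross product → J_v[:, 3] = (-3.8637,-1.0353,4.8990)
J_ω[:, 3] = z_3
entry J[2][3] = 4.8990

4.899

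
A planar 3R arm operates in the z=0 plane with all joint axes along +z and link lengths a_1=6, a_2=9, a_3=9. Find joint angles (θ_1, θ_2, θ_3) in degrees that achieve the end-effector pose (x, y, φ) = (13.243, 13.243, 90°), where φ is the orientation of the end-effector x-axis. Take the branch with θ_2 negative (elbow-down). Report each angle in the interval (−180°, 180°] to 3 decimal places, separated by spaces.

wrist centre = target − a_3·(cos φ, sin φ) = (13.2430, 4.2430)
cos θ_2 = (193.3801−6²−9²)/(2·6·9) = 0.7072; θ_2 = -44.9906° (elbow-down)
β = atan2(4.2430,13.2430) = 17.7652°; ψ = atan2(-6.3629,12.3650) = -27.2299°
θ_1 = β − ψ = 44.9951°
θ_3 = φ − θ_1 − θ_2 = 89.9954° (wrapped to (-180°,180°])

44.995 -44.991 89.995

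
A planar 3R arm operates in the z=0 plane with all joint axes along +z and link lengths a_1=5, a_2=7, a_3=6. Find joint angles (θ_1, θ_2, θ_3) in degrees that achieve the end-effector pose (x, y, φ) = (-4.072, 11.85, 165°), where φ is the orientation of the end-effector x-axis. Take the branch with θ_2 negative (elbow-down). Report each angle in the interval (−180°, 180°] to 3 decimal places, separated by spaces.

wrist centre = target − a_3·(cos φ, sin φ) = (1.7236, 10.2971)
cos θ_2 = (109.0006−5²−7²)/(2·5·7) = 0.5000; θ_2 = -59.9994° (elbow-down)
β = atan2(10.2971,1.7236) = 80.4978°; ψ = atan2(-6.0621,8.5001) = -35.4960°
θ_1 = β − ψ = 115.9938°
θ_3 = φ − θ_1 − θ_2 = 109.0056° (wrapped to (-180°,180°])

115.994 -59.999 109.006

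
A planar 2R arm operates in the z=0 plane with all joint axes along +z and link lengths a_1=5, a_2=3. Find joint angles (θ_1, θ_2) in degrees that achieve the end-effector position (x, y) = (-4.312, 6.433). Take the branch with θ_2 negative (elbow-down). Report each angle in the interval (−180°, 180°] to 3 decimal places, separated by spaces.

135.007 -30.015

cos θ_2 = (59.9768−5²−3²)/(2·5·3) = 0.8659; θ_2 = -30.0150° (elbow-down)
β = atan2(6.4330,-4.3120) = 123.8337°; ψ = atan2(-1.5007,7.5977) = -11.1731°
θ_1 = β − ψ = 135.0068°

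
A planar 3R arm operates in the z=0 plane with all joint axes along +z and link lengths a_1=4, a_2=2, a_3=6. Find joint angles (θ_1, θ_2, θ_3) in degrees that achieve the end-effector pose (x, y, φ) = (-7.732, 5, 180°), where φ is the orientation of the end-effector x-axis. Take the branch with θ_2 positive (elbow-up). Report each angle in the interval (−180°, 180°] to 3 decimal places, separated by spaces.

89.999 60.001 30.000

wrist centre = target − a_3·(cos φ, sin φ) = (-1.7320, 5.0000)
cos θ_2 = (27.9998−4²−2²)/(2·4·2) = 0.5000; θ_2 = 60.0007° (elbow-up)
β = atan2(5.0000,-1.7320) = 109.1061°; ψ = atan2(1.7321,5.0000) = 19.1068°
θ_1 = β − ψ = 89.9993°
θ_3 = φ − θ_1 − θ_2 = 30.0000° (wrapped to (-180°,180°])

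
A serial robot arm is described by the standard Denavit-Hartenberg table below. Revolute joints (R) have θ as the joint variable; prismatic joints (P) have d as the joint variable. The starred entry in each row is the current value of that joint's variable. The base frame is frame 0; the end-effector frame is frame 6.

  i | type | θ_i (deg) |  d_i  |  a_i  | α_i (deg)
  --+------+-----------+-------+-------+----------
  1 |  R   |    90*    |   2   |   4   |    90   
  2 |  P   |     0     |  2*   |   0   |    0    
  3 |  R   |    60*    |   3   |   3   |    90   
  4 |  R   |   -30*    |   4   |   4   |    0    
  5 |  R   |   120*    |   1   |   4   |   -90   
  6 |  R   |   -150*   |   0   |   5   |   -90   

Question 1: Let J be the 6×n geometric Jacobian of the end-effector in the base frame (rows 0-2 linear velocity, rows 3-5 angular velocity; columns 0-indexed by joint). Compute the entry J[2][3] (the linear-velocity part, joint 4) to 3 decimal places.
2.018

axis z_3 = (0.0000,0.8660,-0.5000); lever o_n−o_3 = (-2.3301,8.2272,-0.7500)
cross product → J_v[:, 3] = (3.4641,1.1651,2.0179)
J_ω[:, 3] = z_3
entry J[2][3] = 2.0179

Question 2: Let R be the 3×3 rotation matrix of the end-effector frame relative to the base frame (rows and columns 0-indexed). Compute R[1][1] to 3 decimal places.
0.500

End-effector y-axis (col 1 of R) = (-0.0000,0.5000,0.8660)
R[1][1] = 0.5000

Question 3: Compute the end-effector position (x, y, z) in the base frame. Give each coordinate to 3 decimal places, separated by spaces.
2.670 13.727 3.848

after link 1: o_1 = (0.0000, 4.0000, 2.0000)
after link 2: o_2 = (2.0000, 4.0000, 2.0000)
after link 3: o_3 = (5.0000, 5.5000, 4.5981)
after link 4: o_4 = (3.0000, 10.6962, 5.5981)
after link 5: o_5 = (7.0000, 11.5622, 5.0981)
after link 6: o_6 = (2.6699, 13.7272, 3.8481)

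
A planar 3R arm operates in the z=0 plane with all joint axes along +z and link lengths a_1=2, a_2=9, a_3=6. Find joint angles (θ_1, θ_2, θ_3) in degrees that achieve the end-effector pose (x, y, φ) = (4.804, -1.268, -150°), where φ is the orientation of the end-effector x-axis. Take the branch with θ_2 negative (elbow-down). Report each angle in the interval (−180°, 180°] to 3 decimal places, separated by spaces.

59.995 -59.995 -150.000

wrist centre = target − a_3·(cos φ, sin φ) = (10.0002, 1.7320)
cos θ_2 = (103.0029−2²−9²)/(2·2·9) = 0.5001; θ_2 = -59.9947° (elbow-down)
β = atan2(1.7320,10.0002) = 9.8260°; ψ = atan2(-7.7938,6.5007) = -50.1690°
θ_1 = β − ψ = 59.9950°
θ_3 = φ − θ_1 − θ_2 = -150.0002° (wrapped to (-180°,180°])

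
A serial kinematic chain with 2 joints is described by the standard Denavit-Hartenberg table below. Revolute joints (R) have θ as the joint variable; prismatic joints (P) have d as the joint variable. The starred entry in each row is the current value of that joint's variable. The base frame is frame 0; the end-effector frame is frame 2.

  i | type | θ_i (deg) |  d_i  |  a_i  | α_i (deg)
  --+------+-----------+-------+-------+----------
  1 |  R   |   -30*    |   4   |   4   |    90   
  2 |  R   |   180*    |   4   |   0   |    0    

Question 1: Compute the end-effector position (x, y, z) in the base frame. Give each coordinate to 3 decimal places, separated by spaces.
1.464 -5.464 4.000

after link 1: o_1 = (3.4641, -2.0000, 4.0000)
after link 2: o_2 = (1.4641, -5.4641, 4.0000)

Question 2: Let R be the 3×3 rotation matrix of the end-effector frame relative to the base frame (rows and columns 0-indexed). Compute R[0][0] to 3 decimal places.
End-effector x-axis (col 0 of R) = (-0.8660,0.5000,0.0000)
R[0][0] = -0.8660

-0.866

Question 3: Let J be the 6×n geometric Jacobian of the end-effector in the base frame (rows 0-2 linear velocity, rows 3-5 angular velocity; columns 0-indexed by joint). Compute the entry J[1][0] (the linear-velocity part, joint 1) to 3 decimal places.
axis z_0 = ẑ; lever o_n−o_0 = (1.4641,-5.4641,4.0000)
cross product → J_v[:, 0] = (5.4641,1.4641,-0.0000)
J_ω[:, 0] = z_0
entry J[1][0] = 1.4641

1.464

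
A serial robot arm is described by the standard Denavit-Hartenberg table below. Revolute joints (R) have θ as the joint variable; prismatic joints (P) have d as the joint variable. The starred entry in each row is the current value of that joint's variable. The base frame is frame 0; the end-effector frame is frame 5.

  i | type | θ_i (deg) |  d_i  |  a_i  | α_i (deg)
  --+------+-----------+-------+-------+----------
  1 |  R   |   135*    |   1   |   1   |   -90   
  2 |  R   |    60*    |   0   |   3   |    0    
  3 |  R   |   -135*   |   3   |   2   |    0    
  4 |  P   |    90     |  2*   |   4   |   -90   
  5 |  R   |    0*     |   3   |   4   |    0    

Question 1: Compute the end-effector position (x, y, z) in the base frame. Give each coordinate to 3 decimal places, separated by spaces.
-10.584 3.513 -4.635

after link 1: o_1 = (-0.7071, 0.7071, 1.0000)
after link 2: o_2 = (-1.7678, 1.7678, -1.5981)
after link 3: o_3 = (-4.2551, 0.0125, 0.3338)
after link 4: o_4 = (-8.4014, 1.3303, -0.7015)
after link 5: o_5 = (-10.5844, 3.5133, -4.6346)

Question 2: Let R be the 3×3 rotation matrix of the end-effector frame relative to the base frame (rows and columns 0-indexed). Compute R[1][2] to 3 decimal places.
-0.183

End-effector z-axis (col 2 of R) = (0.1830,-0.1830,-0.9659)
R[1][2] = -0.1830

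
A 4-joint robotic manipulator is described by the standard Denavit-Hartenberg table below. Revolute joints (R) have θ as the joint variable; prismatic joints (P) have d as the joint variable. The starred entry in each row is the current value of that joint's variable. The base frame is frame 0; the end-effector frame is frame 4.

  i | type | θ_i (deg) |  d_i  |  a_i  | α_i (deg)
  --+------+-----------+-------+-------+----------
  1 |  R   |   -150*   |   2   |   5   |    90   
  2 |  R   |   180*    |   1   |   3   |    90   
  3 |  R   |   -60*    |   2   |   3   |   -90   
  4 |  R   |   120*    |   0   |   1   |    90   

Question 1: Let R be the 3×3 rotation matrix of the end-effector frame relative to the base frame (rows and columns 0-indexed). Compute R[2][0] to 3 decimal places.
End-effector x-axis (col 0 of R) = (-0.4330,0.2500,-0.8660)
R[2][0] = -0.8660

-0.866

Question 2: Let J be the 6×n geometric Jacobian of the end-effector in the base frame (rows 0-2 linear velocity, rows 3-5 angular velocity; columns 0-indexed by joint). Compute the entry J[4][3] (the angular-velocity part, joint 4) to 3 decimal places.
axis z_3 = (0.5000,0.8660,0.0000); lever o_n−o_3 = (-0.4330,0.2500,-0.8660)
cross product → J_v[:, 3] = (-0.7500,0.4330,0.5000)
J_ω[:, 3] = z_3
entry J[4][3] = 0.8660

0.866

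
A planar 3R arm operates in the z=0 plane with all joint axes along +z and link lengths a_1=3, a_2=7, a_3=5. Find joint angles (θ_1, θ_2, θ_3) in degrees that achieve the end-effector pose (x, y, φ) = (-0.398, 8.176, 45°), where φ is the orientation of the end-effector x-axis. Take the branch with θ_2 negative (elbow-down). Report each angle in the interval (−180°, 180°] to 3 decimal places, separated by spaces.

wrist centre = target − a_3·(cos φ, sin φ) = (-3.9335, 4.6405)
cos θ_2 = (37.0066−3²−7²)/(2·3·7) = -0.4998; θ_2 = -119.9896° (elbow-down)
β = atan2(4.6405,-3.9335) = 130.2866°; ψ = atan2(-6.0628,-0.4989) = -94.7042°
θ_1 = β − ψ = 224.9907°
θ_3 = φ − θ_1 − θ_2 = -60.0012° (wrapped to (-180°,180°])

-135.009 -119.990 -60.001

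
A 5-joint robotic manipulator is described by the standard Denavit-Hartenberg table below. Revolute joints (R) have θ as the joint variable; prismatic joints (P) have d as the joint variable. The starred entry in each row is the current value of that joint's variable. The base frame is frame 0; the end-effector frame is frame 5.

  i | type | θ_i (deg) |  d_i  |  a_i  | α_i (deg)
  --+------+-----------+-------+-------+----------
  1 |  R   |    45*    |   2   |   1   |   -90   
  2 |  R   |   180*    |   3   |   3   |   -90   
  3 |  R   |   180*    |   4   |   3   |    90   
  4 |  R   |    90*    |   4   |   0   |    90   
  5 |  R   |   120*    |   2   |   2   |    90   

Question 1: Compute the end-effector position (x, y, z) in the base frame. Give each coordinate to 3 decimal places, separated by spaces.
4.053 0.189 5.000

after link 1: o_1 = (0.7071, 0.7071, 2.0000)
after link 2: o_2 = (-3.5355, 0.7071, 2.0000)
after link 3: o_3 = (-1.4142, 2.8284, 6.0000)
after link 4: o_4 = (1.4142, -0.0000, 6.0000)
after link 5: o_5 = (4.0532, 0.1895, 5.0000)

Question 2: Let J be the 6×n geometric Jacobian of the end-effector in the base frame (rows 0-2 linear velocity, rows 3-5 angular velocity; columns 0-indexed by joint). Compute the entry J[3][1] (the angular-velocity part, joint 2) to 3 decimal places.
-0.707

axis z_1 = (-0.7071,0.7071,0.0000); lever o_n−o_1 = (3.3461,-0.5176,3.0000)
cross product → J_v[:, 1] = (2.1213,2.1213,-2.0000)
J_ω[:, 1] = z_1
entry J[3][1] = -0.7071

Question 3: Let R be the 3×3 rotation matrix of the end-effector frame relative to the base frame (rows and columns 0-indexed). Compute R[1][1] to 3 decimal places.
End-effector y-axis (col 1 of R) = (0.7071,0.7071,0.0000)
R[1][1] = 0.7071

0.707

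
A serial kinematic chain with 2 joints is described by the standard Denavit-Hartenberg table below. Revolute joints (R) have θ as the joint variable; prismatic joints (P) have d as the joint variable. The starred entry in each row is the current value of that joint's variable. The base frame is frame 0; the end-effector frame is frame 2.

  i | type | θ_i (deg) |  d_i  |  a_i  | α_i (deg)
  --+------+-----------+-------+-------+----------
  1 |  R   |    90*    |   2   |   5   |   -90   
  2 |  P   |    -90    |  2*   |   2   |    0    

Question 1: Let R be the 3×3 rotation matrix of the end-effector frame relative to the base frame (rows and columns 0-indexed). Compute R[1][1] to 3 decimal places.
End-effector y-axis (col 1 of R) = (0.0000,1.0000,-0.0000)
R[1][1] = 1.0000

1.000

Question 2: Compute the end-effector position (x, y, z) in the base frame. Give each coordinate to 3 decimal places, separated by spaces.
after link 1: o_1 = (0.0000, 5.0000, 2.0000)
after link 2: o_2 = (-2.0000, 5.0000, 4.0000)

-2.000 5.000 4.000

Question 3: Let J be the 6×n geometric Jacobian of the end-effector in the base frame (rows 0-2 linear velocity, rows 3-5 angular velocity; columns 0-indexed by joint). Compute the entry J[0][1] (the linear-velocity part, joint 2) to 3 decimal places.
-1.000

prismatic axis z_1 = (-1.0000,0.0000,0.0000)
J_v[:, 1] = z_1; J_ω[:, 1] = (0,0,0)
entry J[0][1] = -1.0000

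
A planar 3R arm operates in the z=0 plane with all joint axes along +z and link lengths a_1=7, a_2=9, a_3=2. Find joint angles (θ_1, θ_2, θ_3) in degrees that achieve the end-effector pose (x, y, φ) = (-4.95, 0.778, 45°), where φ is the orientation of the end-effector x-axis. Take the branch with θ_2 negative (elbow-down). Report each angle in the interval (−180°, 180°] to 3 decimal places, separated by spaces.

-90.001 -134.998 -90.002

wrist centre = target − a_3·(cos φ, sin φ) = (-6.3642, -0.6362)
cos θ_2 = (40.9080−7²−9²)/(2·7·9) = -0.7071; θ_2 = -134.9978° (elbow-down)
β = atan2(-0.6362,-6.3642) = -174.2913°; ψ = atan2(-6.3642,0.6363) = -84.2906°
θ_1 = β − ψ = -90.0006°
θ_3 = φ − θ_1 − θ_2 = -90.0016° (wrapped to (-180°,180°])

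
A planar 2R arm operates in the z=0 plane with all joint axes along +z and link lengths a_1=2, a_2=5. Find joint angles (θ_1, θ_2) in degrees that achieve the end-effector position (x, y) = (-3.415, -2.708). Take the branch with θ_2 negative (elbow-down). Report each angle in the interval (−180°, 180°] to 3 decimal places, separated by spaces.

-44.984 -120.015

cos θ_2 = (18.9955−2²−5²)/(2·2·5) = -0.5002; θ_2 = -120.0149° (elbow-down)
β = atan2(-2.7080,-3.4150) = -141.5866°; ψ = atan2(-4.3295,-0.5011) = -96.6025°
θ_1 = β − ψ = -44.9841°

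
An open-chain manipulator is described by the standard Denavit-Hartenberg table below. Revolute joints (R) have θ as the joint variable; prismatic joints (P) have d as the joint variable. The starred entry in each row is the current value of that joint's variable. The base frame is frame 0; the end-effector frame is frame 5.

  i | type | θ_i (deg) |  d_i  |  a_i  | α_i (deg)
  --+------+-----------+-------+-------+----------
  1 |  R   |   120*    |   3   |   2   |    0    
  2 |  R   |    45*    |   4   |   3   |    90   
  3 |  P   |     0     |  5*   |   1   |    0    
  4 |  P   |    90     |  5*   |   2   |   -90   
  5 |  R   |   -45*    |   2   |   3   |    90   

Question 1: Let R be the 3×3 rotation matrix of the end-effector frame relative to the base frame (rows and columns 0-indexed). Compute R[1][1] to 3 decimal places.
-0.259

End-effector y-axis (col 1 of R) = (0.9659,-0.2588,0.0000)
R[1][1] = -0.2588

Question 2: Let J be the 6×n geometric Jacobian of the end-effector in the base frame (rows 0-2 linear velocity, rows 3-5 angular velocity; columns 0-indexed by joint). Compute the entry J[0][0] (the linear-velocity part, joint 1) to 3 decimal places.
-13.958

axis z_0 = ẑ; lever o_n−o_0 = (0.2054,13.9580,11.1213)
cross product → J_v[:, 0] = (-13.9580,0.2054,0.0000)
J_ω[:, 0] = z_0
entry J[0][0] = -13.9580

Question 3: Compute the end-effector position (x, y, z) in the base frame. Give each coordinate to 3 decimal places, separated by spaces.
after link 1: o_1 = (-1.0000, 1.7321, 3.0000)
after link 2: o_2 = (-3.8978, 2.5085, 7.0000)
after link 3: o_3 = (-3.5696, 7.5970, 7.0000)
after link 4: o_4 = (-2.2755, 12.4266, 9.0000)
after link 5: o_5 = (0.2054, 13.9580, 11.1213)

0.205 13.958 11.121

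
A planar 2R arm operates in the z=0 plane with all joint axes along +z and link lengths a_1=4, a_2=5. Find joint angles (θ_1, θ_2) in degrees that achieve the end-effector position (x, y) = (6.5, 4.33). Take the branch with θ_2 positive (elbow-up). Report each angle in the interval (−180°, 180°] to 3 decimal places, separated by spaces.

-0.002 60.002

cos θ_2 = (60.9989−4²−5²)/(2·4·5) = 0.5000; θ_2 = 60.0018° (elbow-up)
β = atan2(4.3300,6.5000) = 33.6697°; ψ = atan2(4.3302,6.4999) = 33.6715°
θ_1 = β − ψ = -0.0018°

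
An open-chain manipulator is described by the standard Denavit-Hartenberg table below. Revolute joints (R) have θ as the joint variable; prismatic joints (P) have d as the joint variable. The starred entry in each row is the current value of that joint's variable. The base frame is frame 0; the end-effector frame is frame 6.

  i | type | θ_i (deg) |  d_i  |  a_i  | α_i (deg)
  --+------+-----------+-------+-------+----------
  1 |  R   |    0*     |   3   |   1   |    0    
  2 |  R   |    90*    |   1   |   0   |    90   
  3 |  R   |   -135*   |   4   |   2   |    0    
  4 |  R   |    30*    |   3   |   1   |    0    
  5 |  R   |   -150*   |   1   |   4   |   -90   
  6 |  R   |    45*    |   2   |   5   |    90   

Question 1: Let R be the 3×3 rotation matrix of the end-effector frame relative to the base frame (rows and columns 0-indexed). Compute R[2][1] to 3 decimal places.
-0.259

End-effector y-axis (col 1 of R) = (-0.0000,-0.9659,-0.2588)
R[2][1] = -0.2588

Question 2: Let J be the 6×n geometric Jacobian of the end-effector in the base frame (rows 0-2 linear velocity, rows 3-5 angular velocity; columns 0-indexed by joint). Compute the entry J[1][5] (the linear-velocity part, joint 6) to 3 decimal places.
axis z_5 = (0.0000,-0.9659,-0.2588); lever o_n−o_5 = (-3.5355,-2.8469,2.8974)
cross product → J_v[:, 5] = (-3.5355,0.9151,-3.4151)
J_ω[:, 5] = z_5
entry J[1][5] = 0.9151

0.915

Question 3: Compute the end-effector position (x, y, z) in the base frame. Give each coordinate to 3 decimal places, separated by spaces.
5.464 -5.555 8.381

after link 1: o_1 = (1.0000, 0.0000, 3.0000)
after link 2: o_2 = (1.0000, 0.0000, 4.0000)
after link 3: o_3 = (5.0000, -1.4142, 2.5858)
after link 4: o_4 = (8.0000, -1.6730, 1.6199)
after link 5: o_5 = (9.0000, -2.7083, 5.4836)
after link 6: o_6 = (5.4645, -5.5552, 8.3810)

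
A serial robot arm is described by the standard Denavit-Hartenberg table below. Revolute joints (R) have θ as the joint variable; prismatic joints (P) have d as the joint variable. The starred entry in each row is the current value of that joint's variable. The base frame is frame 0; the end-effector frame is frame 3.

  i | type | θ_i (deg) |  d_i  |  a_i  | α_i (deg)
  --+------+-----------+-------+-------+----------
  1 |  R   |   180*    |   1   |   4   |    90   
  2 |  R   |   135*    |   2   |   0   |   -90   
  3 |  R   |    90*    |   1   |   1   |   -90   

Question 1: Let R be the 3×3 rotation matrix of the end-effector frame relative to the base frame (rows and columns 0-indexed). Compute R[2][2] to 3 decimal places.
End-effector z-axis (col 2 of R) = (-0.7071,0.0000,-0.7071)
R[2][2] = -0.7071

-0.707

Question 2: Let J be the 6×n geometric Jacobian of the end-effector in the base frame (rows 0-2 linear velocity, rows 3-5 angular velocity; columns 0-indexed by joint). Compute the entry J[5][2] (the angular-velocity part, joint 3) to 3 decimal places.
axis z_2 = (0.7071,0.0000,-0.7071); lever o_n−o_2 = (0.7071,-1.0000,-0.7071)
cross product → J_v[:, 2] = (-0.7071,0.0000,-0.7071)
J_ω[:, 2] = z_2
entry J[5][2] = -0.7071

-0.707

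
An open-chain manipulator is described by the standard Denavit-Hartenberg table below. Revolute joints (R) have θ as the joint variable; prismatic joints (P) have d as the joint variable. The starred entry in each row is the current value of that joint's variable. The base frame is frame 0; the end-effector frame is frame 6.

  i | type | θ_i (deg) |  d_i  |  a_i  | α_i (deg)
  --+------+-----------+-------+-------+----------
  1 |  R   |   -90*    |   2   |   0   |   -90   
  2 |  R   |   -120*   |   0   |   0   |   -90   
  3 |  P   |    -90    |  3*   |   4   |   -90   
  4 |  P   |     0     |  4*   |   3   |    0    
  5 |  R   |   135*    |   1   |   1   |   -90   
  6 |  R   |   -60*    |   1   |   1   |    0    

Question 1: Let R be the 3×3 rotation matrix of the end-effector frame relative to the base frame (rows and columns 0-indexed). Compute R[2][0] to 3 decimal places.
0.573

End-effector x-axis (col 0 of R) = (-0.3536,0.7392,0.5732)
R[2][0] = 0.5732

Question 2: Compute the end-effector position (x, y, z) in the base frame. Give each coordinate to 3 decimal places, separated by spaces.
5.232 0.641 8.403

after link 1: o_1 = (0.0000, 0.0000, 2.0000)
after link 2: o_2 = (0.0000, 0.0000, 2.0000)
after link 3: o_3 = (4.0000, -2.5981, 3.5000)
after link 4: o_4 = (7.0000, -0.5981, 6.9641)
after link 5: o_5 = (6.2929, 0.5143, 7.4766)
after link 6: o_6 = (5.2322, 0.6411, 8.4034)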